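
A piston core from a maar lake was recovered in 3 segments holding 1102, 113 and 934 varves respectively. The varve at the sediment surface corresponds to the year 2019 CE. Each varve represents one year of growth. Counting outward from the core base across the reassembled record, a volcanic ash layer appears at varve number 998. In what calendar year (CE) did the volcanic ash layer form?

868 CE

Total varves = 1102 + 113 + 934 = 2149.
Between varve 998 and the sediment surface there are 2149 − 998 = 1151 varves.
2019 − 1151 = 868 CE.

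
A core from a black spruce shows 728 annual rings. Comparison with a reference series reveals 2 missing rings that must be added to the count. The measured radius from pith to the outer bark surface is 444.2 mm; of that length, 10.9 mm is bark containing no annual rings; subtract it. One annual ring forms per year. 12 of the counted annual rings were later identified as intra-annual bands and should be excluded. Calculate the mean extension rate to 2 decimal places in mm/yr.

0.60 mm/yr

Correcting the raw count gives 728 − 12 + 2 = 718 true annual rings.
Net length = 444.2 − 10.9 = 433.3 mm.
Extension rate ≈ 433.3 / 718 = 0.60 mm/yr.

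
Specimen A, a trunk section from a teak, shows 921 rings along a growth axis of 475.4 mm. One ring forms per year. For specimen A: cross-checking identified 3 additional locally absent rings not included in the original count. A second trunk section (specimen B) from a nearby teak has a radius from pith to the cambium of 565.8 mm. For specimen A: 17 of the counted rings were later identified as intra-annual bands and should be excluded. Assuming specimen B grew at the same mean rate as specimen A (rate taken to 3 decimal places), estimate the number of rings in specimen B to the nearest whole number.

1080 rings

Specimen A: adjusted count: 921 − 17 + 3 = 907 rings.
A: Mean rate = 475.4 mm / 907 years ≈ 0.524 mm/year.
Specimen B: 565.8 mm / 0.524 mm per year = 1079.77 years ≈ 1080 rings.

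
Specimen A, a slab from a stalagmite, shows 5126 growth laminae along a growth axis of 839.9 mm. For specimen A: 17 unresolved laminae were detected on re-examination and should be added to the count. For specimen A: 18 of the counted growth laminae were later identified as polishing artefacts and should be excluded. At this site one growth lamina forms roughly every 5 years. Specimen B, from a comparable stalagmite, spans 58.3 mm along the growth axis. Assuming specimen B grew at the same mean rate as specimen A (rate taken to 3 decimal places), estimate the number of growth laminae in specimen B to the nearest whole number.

353 growth laminae

Specimen A: true growth lamina count = 5126 − 18 + 17 = 5125.
Specimen A: at 5 years per growth lamina, 5125 × 5 = 25625 years.
A: Extension rate ≈ 839.9 / 25625 = 0.033 mm per year.
For B, 58.3 / 0.033 = 1766.67 years; at 5 years per growth lamina that is 1766.67 / 5 ≈ 353 growth laminae.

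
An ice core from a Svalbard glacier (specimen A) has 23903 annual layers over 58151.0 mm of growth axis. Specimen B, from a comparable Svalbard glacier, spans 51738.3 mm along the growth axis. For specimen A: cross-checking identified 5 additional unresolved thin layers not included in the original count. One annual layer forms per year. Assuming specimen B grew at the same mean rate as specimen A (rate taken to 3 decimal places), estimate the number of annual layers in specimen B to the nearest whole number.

Specimen A: correcting the raw count gives 23903 + 5 = 23908 true annual layers.
A: Mean rate = 58151.0 mm / 23908 years ≈ 2.432 mm/yr.
B spans 51738.3 / 2.432 = 21273.97 years ≈ 21274 annual layers.

21274 annual layers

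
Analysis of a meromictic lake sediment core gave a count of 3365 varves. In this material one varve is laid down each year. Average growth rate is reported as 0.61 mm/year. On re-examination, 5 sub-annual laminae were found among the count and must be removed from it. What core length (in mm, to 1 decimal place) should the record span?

Adjusted count: 3365 − 5 = 3360 varves.
Length ≈ 0.61 × 3360 = 2049.6 mm.

2049.6 mm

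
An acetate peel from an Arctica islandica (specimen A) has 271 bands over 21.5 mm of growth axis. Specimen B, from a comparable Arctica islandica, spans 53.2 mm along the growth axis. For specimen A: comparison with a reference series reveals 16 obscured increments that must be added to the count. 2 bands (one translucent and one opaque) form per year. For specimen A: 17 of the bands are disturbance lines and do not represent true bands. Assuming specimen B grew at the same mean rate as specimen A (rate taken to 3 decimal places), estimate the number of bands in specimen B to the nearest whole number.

Specimen A: true band count = 271 − 17 + 16 = 270.
Specimen A: with 2 bands per year, 270 / 2 = 135 years.
A: 21.5 mm over 135 years gives 21.5 / 135 ≈ 0.159 mm/yr.
Specimen B: 53.2 mm / 0.159 mm per year = 334.59 years; at 2 bands per year that is 334.59 × 2 ≈ 669 bands.

669 bands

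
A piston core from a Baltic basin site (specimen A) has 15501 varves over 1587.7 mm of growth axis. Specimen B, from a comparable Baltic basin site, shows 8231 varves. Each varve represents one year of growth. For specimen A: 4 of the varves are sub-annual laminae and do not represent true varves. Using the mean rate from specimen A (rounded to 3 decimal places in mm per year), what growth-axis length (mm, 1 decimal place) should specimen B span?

Specimen A: adjusted count: 15501 − 4 = 15497 varves.
A: 1587.7 mm over 15497 years gives 1587.7 / 15497 ≈ 0.102 mm per year.
For B, 0.102 mm/year × 8231 years = 839.6 mm.

839.6 mm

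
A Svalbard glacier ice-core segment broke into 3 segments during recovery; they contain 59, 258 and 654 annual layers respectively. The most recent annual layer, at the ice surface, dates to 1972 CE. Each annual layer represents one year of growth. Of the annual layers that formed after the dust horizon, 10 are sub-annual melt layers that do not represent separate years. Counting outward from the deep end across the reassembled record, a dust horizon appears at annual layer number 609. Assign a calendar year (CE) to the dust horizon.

1620 CE

Total annual layers = 59 + 258 + 654 = 971.
The dust horizon sits at annual layer 609 from the deep end, so 971 − 609 = 362 annual layers formed after it.
Excluding 10 false annual layers: 362 − 10 = 352.
1972 − 352 = 1620 CE.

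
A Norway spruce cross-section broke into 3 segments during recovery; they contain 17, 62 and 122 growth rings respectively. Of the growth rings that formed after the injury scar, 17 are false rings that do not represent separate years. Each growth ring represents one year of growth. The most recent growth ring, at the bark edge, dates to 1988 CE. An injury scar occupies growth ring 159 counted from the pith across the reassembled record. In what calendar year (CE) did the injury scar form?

Total growth rings = 17 + 62 + 122 = 201.
201 − 159 = 42 growth rings lie beyond the injury scar toward the bark edge.
42 − 17 false = 25 true growth rings after the injury scar.
1988 − 25 = 1963 CE.

1963 CE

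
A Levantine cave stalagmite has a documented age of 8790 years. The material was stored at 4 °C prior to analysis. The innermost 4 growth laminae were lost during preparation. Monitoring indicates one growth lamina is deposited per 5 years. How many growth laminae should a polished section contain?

At 5 years per growth lamina, 8790 / 5 = 1758 growth laminae are expected.
Subtracting the 4 growth laminae not captured gives 1758 − 4 = 1754 growth laminae in the record.

1754 growth laminae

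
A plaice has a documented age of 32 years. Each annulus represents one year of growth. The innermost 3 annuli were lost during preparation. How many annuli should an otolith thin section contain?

29 annuli

One annulus per year gives 32 annuli over 32 years.
Subtracting the 3 annuli not captured gives 32 − 3 = 29 annuli in the record.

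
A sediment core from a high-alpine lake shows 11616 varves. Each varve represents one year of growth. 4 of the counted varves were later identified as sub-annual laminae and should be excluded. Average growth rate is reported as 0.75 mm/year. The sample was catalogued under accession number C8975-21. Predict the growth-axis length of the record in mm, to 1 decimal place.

8709.0 mm

Correcting the raw count gives 11616 − 4 = 11612 true varves.
Length ≈ 0.75 × 11612 = 8709.0 mm.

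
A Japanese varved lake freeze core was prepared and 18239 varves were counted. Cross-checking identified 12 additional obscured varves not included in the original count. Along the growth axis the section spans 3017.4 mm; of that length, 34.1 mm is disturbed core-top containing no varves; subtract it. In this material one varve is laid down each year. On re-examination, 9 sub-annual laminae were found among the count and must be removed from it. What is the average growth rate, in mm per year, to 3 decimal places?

Correcting the raw count gives 18239 − 9 + 12 = 18242 true varves.
Removing the 34.1 mm offcut leaves 3017.4 − 34.1 = 2983.3 mm.
Mean rate = 2983.3 mm / 18242 years ≈ 0.164 mm per year.

0.164 mm per year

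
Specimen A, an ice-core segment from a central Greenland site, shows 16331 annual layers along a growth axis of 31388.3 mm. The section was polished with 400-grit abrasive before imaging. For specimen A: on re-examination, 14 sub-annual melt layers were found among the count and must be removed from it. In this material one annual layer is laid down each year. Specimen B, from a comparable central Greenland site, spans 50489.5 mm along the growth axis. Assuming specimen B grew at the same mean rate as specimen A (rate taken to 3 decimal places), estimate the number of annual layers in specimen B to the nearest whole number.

Specimen A: true annual layer count = 16331 − 14 = 16317.
A: Mean rate = 31388.3 mm / 16317 years ≈ 1.924 mm/year.
B spans 50489.5 / 1.924 = 26241.94 years ≈ 26242 annual layers.

26242 annual layers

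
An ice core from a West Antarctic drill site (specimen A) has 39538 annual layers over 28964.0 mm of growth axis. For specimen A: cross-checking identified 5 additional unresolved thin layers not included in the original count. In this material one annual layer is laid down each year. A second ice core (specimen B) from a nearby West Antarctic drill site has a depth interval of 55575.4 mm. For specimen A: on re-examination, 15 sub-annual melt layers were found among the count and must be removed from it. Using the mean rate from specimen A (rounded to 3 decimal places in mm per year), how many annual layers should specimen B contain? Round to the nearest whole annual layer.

75819 annual layers

Specimen A: after corrections the count is 39538 − 15 + 5 = 39528 annual layers.
A: Mean rate = 28964.0 mm / 39528 years ≈ 0.733 mm/year.
B spans 55575.4 / 0.733 = 75819.10 years ≈ 75819 annual layers.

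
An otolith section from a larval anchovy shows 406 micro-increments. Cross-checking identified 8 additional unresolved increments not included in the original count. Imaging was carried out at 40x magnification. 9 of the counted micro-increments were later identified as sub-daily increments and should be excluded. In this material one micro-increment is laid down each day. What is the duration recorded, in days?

After corrections the count is 406 − 9 + 8 = 405 micro-increments.
At one micro-increment per day, that is 405 days.

405 days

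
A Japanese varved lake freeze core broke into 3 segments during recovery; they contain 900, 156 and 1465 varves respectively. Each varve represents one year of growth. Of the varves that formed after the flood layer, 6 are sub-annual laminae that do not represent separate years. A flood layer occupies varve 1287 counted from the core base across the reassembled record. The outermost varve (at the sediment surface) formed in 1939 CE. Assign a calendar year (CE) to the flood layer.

Total varves = 900 + 156 + 1465 = 2521.
The flood layer sits at varve 1287 from the core base, so 2521 − 1287 = 1234 varves formed after it.
Removing the 6 false varves leaves 1234 − 6 = 1228 true varves beyond the flood layer.
1939 − 1228 = 711 CE.

711 CE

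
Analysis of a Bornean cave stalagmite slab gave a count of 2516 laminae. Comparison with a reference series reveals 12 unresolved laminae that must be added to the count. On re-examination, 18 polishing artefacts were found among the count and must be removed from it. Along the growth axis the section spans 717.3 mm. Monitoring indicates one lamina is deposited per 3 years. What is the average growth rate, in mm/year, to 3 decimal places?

0.095 mm/year

After corrections the count is 2516 − 18 + 12 = 2510 laminae.
Multiplying by 3 years per lamina: 2510 × 3 = 7530 years.
Extension rate ≈ 717.3 / 7530 = 0.095 mm/year.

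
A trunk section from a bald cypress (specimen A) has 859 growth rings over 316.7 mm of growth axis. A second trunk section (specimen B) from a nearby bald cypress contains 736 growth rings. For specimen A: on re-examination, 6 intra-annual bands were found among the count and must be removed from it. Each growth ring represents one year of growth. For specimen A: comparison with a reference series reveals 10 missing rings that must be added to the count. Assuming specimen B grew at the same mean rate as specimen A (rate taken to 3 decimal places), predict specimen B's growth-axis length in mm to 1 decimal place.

Specimen A: true growth ring count = 859 − 6 + 10 = 863.
A: Mean rate = 316.7 mm / 863 years ≈ 0.367 mm per year.
Length of B = 0.367 × 736 = 270.1 mm.

270.1 mm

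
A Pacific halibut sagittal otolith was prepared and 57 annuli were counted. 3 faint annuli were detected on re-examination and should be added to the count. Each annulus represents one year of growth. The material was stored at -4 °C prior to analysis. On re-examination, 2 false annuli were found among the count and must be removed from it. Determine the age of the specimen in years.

58 yr

True annulus count = 57 − 2 + 3 = 58.
With a one-to-one annulus periodicity this is 58 years.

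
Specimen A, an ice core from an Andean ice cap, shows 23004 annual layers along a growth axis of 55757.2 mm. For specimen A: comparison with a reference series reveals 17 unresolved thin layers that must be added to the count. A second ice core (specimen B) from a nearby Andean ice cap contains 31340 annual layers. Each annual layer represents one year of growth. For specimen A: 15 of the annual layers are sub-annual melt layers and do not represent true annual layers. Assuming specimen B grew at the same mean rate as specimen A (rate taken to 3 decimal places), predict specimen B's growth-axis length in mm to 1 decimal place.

Specimen A: correcting the raw count gives 23004 − 15 + 17 = 23006 true annual layers.
A: Mean rate = 55757.2 mm / 23006 years ≈ 2.424 mm/yr.
B's length ≈ 2.424 × 31340 = 75968.2 mm.

75968.2 mm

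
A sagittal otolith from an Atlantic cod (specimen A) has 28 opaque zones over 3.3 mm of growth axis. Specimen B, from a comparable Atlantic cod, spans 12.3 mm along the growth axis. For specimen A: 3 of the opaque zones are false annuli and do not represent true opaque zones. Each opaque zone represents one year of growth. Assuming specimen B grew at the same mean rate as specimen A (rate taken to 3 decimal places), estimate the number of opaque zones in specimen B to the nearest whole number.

Specimen A: correcting the raw count gives 28 − 3 = 25 true opaque zones.
A: 3.3 mm over 25 years gives 3.3 / 25 ≈ 0.132 mm/year.
Specimen B: 12.3 mm / 0.132 mm per year = 93.18 years ≈ 93 opaque zones.

93 opaque zones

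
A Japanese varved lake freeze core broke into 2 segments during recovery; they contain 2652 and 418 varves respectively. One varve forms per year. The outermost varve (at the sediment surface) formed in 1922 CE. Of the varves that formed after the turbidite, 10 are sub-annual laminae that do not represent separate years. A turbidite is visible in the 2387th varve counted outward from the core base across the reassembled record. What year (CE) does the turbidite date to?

1249 CE

Total varves = 2652 + 418 = 3070.
The turbidite sits at varve 2387 from the core base, so 3070 − 2387 = 683 varves formed after it.
Excluding 10 false varves: 683 − 10 = 673.
1922 − 673 = 1249 CE.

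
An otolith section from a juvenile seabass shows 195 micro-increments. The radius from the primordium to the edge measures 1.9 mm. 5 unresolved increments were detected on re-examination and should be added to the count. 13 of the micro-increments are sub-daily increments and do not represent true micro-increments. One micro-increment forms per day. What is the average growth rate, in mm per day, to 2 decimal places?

Correcting the raw count gives 195 − 13 + 5 = 187 true micro-increments.
Extension rate ≈ 1.9 / 187 = 0.01 mm per day.

0.01 mm per day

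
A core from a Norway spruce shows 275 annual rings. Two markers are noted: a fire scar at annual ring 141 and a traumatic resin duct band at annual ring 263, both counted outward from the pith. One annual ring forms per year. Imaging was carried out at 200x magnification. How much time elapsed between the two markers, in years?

122 yr

Separation: 263 − 141 = 122 annual rings.
One annual ring per year makes the interval 122 years.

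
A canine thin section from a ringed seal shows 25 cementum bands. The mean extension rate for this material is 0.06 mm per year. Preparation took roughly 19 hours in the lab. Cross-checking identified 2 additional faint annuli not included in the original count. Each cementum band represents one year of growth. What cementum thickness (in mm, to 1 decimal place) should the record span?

After corrections the count is 25 + 2 = 27 cementum bands.
27 years at 0.06 mm/year gives 0.06 × 27 = 1.6 mm.

1.6 mm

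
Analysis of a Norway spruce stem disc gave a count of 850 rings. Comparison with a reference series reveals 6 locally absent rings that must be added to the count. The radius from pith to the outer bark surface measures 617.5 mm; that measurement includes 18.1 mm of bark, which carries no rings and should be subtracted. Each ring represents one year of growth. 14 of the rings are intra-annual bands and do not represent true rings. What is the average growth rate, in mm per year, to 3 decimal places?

0.712 mm per year

Adjusted count: 850 − 14 + 6 = 842 rings.
Removing the 18.1 mm offcut leaves 617.5 − 18.1 = 599.4 mm.
599.4 mm over 842 years gives 599.4 / 842 ≈ 0.712 mm per year.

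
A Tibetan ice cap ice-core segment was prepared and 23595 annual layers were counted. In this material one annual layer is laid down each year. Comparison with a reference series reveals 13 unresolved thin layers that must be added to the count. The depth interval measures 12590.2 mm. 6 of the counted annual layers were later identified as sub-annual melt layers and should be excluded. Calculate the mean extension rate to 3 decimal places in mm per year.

Adjusted count: 23595 − 6 + 13 = 23602 annual layers.
12590.2 mm over 23602 years gives 12590.2 / 23602 ≈ 0.533 mm per year.

0.533 mm per year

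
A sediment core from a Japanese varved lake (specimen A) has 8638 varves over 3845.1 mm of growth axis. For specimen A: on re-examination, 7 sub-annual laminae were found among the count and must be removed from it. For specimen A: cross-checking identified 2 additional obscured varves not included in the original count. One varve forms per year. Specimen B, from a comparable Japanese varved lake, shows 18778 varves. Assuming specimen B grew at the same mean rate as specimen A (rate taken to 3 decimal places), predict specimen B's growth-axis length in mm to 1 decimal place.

Specimen A: true varve count = 8638 − 7 + 2 = 8633.
A: Mean rate = 3845.1 mm / 8633 years ≈ 0.445 mm/yr.
B's length ≈ 0.445 × 18778 = 8356.2 mm.

8356.2 mm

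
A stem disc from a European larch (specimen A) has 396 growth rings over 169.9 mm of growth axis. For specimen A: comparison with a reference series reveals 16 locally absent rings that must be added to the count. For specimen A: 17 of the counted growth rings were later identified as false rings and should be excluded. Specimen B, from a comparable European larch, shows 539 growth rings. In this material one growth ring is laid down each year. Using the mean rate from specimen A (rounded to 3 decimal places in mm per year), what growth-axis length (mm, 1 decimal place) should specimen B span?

231.8 mm

Specimen A: adjusted count: 396 − 17 + 16 = 395 growth rings.
A: 169.9 mm over 395 years gives 169.9 / 395 ≈ 0.430 mm/yr.
Length of B = 0.430 × 539 = 231.8 mm.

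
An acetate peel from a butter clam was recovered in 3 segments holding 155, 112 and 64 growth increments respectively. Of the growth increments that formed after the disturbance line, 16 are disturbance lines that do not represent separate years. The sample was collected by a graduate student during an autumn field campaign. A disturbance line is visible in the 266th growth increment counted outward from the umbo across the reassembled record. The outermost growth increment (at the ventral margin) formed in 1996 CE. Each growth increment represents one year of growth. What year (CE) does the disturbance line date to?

1947 CE

Total growth increments = 155 + 112 + 64 = 331.
331 − 266 = 65 growth increments lie beyond the disturbance line toward the ventral margin.
65 − 16 false = 49 true growth increments after the disturbance line.
The growth increment at the ventral margin is 1996 CE, so the disturbance line dates to 1996 − 49 = 1947 CE.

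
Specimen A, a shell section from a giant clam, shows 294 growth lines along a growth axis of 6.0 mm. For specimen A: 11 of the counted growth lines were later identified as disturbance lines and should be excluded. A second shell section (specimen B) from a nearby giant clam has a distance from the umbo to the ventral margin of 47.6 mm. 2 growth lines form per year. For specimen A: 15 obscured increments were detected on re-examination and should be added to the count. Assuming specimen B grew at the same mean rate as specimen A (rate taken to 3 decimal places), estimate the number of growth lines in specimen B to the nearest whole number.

Specimen A: after corrections the count is 294 − 11 + 15 = 298 growth lines.
Specimen A: 298 growth lines at 2 per year is 298 / 2 = 149 years.
A: 6.0 mm over 149 years gives 6.0 / 149 ≈ 0.040 mm/yr.
B spans 47.6 / 0.040 = 1190.00 years; at 2 growth lines per year that is 1190.00 × 2 ≈ 2380 growth lines.

2380 growth lines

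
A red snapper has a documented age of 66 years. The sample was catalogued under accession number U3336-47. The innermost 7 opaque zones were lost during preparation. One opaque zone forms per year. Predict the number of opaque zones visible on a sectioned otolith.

Expected opaque zones over 66 years: 66.
Subtracting the 7 opaque zones not captured gives 66 − 7 = 59 opaque zones in the record.

59 opaque zones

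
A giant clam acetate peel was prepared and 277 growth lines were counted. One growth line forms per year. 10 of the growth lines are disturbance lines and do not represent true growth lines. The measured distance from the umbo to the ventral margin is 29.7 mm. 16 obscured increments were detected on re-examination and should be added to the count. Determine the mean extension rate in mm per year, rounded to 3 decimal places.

0.105 mm per year

Adjusted count: 277 − 10 + 16 = 283 growth lines.
Extension rate ≈ 29.7 / 283 = 0.105 mm per year.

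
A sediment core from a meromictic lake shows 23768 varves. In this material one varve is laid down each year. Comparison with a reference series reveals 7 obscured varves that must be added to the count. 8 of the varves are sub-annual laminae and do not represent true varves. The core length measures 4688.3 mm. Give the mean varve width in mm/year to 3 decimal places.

0.197 mm/year

After corrections the count is 23768 − 8 + 7 = 23767 varves.
4688.3 mm over 23767 years gives 4688.3 / 23767 ≈ 0.197 mm/year.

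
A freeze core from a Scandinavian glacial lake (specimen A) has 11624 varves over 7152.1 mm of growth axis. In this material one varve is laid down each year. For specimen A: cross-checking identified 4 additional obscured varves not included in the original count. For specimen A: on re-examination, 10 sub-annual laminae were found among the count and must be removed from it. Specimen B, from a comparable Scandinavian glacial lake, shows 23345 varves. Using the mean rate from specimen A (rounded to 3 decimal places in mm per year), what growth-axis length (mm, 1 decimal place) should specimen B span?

Specimen A: correcting the raw count gives 11624 − 10 + 4 = 11618 true varves.
A: 7152.1 mm over 11618 years gives 7152.1 / 11618 ≈ 0.616 mm/yr.
B's length ≈ 0.616 × 23345 = 14380.5 mm.

14380.5 mm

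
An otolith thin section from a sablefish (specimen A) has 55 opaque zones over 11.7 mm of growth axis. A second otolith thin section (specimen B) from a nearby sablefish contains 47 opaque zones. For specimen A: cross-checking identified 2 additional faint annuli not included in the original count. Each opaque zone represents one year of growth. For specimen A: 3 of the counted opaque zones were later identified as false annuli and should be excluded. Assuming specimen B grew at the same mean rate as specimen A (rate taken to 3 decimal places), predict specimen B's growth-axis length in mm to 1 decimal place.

10.2 mm

Specimen A: true opaque zone count = 55 − 3 + 2 = 54.
A: Mean rate = 11.7 mm / 54 years ≈ 0.217 mm per year.
For B, 0.217 mm/year × 47 years = 10.2 mm.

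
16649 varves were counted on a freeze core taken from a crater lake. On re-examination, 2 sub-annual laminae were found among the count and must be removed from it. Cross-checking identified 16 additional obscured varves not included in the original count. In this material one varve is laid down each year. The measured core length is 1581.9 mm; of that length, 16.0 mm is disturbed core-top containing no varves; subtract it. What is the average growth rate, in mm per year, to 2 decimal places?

0.09 mm per year

Correcting the raw count gives 16649 − 2 + 16 = 16663 true varves.
Removing the 16.0 mm offcut leaves 1581.9 − 16.0 = 1565.9 mm.
Extension rate ≈ 1565.9 / 16663 = 0.09 mm per year.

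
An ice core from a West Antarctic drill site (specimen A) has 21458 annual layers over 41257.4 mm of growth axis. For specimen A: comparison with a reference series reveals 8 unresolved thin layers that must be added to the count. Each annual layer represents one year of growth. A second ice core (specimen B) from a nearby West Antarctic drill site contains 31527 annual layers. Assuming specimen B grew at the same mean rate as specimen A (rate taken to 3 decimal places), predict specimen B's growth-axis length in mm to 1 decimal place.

Specimen A: after corrections the count is 21458 + 8 = 21466 annual layers.
A: Mean rate = 41257.4 mm / 21466 years ≈ 1.922 mm/year.
For B, 1.922 mm/year × 31527 years = 60594.9 mm.

60594.9 mm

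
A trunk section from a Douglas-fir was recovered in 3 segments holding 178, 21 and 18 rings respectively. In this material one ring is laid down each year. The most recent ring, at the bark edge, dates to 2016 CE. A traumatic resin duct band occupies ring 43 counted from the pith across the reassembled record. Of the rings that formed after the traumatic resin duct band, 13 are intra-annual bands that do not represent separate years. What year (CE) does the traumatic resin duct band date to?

1855 CE

Total rings = 178 + 21 + 18 = 217.
The traumatic resin duct band sits at ring 43 from the pith, so 217 − 43 = 174 rings formed after it.
Excluding 13 false rings: 174 − 13 = 161.
2016 − 161 = 1855 CE.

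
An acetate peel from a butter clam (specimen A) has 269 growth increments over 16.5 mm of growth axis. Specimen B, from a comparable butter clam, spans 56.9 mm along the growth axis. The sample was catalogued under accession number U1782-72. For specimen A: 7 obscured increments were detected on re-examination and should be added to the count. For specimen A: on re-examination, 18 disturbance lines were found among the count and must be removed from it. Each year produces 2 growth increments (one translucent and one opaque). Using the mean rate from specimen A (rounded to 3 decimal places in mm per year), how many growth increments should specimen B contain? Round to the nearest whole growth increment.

Specimen A: correcting the raw count gives 269 − 18 + 7 = 258 true growth increments.
Specimen A: with 2 growth increments per year, 258 / 2 = 129 years.
A: Mean rate = 16.5 mm / 129 years ≈ 0.128 mm/year.
For B, 56.9 / 0.128 = 444.53 years; at 2 growth increments per year that is 444.53 × 2 ≈ 889 growth increments.

889 growth increments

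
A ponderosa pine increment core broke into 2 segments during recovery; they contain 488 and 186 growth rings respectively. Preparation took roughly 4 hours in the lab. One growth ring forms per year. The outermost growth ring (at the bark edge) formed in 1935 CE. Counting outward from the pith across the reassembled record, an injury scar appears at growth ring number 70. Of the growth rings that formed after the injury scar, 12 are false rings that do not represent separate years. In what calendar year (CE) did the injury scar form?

Total growth rings = 488 + 186 = 674.
674 − 70 = 604 growth rings lie beyond the injury scar toward the bark edge.
Removing the 12 false growth rings leaves 604 − 12 = 592 true growth rings beyond the injury scar.
Counting back 592 years from 1935 CE places the injury scar in 1935 − 592 = 1343 CE.

1343 CE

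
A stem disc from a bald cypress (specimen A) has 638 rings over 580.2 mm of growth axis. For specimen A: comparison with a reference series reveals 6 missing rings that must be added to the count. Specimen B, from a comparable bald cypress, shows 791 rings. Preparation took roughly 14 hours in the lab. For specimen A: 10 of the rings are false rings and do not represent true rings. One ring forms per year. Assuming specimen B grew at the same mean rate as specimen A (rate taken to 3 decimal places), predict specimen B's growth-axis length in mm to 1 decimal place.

723.8 mm

Specimen A: correcting the raw count gives 638 − 10 + 6 = 634 true rings.
A: Mean rate = 580.2 mm / 634 years ≈ 0.915 mm per year.
Length of B = 0.915 × 791 = 723.8 mm.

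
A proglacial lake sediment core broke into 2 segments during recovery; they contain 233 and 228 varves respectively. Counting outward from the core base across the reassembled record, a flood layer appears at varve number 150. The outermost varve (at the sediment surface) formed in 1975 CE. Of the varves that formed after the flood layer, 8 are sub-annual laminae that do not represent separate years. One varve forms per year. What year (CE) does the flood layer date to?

1672 CE

Total varves = 233 + 228 = 461.
461 − 150 = 311 varves lie beyond the flood layer toward the sediment surface.
311 − 8 false = 303 true varves after the flood layer.
The varve at the sediment surface is 1975 CE, so the flood layer dates to 1975 − 303 = 1672 CE.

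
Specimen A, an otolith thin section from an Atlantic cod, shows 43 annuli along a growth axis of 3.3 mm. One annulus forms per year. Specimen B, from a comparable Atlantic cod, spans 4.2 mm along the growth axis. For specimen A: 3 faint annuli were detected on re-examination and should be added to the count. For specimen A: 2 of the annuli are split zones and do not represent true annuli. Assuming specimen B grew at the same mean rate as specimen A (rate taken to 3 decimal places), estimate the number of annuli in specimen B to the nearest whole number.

56 annuli

Specimen A: correcting the raw count gives 43 − 2 + 3 = 44 true annuli.
A: 3.3 mm over 44 years gives 3.3 / 44 ≈ 0.075 mm/year.
For B, 4.2 / 0.075 = 56.00 years ≈ 56 annuli.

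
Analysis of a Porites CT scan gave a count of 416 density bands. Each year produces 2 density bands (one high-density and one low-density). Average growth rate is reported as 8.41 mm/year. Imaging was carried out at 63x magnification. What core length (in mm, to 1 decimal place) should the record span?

With 2 density bands per year, 416 / 2 = 208 years.
Length ≈ 8.41 × 208 = 1749.3 mm.

1749.3 mm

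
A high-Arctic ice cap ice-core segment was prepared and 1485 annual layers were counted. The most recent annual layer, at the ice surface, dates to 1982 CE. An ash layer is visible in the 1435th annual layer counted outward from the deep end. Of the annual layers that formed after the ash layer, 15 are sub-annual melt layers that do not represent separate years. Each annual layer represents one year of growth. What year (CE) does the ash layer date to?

1947 CE

1485 − 1435 = 50 annual layers lie beyond the ash layer toward the ice surface.
Removing the 15 false annual layers leaves 50 − 15 = 35 true annual layers beyond the ash layer.
1982 − 35 = 1947 CE.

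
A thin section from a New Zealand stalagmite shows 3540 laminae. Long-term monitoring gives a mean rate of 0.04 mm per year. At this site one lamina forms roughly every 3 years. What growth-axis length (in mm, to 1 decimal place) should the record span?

424.8 mm

3540 laminae at 3 years each span 3540 × 3 = 10620 years.
Predicted length = 0.04 mm/year × 10620 years = 424.8 mm.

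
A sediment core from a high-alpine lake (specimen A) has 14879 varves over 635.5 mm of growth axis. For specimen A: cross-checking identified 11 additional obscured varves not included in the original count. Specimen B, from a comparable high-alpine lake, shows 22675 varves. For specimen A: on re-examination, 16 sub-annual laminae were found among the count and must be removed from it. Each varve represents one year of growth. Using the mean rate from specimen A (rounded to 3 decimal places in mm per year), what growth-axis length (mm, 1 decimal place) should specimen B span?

975.0 mm

Specimen A: correcting the raw count gives 14879 − 16 + 11 = 14874 true varves.
A: Mean rate = 635.5 mm / 14874 years ≈ 0.043 mm/year.
Length of B = 0.043 × 22675 = 975.0 mm.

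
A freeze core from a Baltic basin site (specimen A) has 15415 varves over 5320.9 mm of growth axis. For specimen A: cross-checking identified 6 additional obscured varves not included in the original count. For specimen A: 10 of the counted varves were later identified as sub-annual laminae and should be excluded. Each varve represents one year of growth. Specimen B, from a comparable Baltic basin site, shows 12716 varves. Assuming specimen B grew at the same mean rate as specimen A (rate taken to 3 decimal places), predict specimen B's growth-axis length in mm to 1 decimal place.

Specimen A: true varve count = 15415 − 10 + 6 = 15411.
A: Mean rate = 5320.9 mm / 15411 years ≈ 0.345 mm/year.
For B, 0.345 mm/year × 12716 years = 4387.0 mm.

4387.0 mm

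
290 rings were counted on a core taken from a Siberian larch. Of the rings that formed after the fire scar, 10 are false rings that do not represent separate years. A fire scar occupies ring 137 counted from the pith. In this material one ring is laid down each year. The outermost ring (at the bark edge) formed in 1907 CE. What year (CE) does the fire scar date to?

1764 CE

Between ring 137 and the bark edge there are 290 − 137 = 153 rings.
Removing the 10 false rings leaves 153 − 10 = 143 true rings beyond the fire scar.
The ring at the bark edge is 1907 CE, so the fire scar dates to 1907 − 143 = 1764 CE.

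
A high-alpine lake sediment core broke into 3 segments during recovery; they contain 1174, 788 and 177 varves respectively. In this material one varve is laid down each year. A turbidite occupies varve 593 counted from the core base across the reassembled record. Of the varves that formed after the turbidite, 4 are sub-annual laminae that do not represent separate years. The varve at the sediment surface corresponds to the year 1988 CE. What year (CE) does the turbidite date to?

Total varves = 1174 + 788 + 177 = 2139.
The turbidite sits at varve 593 from the core base, so 2139 − 593 = 1546 varves formed after it.
Removing the 4 false varves leaves 1546 − 4 = 1542 true varves beyond the turbidite.
The varve at the sediment surface is 1988 CE, so the turbidite dates to 1988 − 1542 = 446 CE.

446 CE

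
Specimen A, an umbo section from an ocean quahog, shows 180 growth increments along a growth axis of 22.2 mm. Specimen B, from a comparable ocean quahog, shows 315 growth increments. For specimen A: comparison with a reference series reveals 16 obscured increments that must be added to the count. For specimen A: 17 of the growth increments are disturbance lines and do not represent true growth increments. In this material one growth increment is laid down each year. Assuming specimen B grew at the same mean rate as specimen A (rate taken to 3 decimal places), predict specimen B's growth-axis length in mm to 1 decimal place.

39.1 mm

Specimen A: correcting the raw count gives 180 − 17 + 16 = 179 true growth increments.
A: Mean rate = 22.2 mm / 179 years ≈ 0.124 mm/yr.
Length of B = 0.124 × 315 = 39.1 mm.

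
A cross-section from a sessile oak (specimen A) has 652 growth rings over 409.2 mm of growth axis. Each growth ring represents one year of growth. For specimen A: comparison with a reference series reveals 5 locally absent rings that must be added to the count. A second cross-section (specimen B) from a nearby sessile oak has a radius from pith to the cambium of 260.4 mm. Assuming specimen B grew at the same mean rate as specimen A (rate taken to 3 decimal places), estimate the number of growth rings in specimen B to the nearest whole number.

Specimen A: true growth ring count = 652 + 5 = 657.
A: Mean rate = 409.2 mm / 657 years ≈ 0.623 mm/yr.
For B, 260.4 / 0.623 = 417.98 years ≈ 418 growth rings.

418 growth rings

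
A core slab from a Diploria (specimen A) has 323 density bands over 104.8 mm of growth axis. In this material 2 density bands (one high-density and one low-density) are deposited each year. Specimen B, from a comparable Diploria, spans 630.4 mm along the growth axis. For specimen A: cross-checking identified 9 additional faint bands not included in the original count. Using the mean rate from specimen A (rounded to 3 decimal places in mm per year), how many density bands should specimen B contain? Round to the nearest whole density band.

1998 density bands

Specimen A: correcting the raw count gives 323 + 9 = 332 true density bands.
Specimen A: with 2 density bands per year, 332 / 2 = 166 years.
A: Extension rate ≈ 104.8 / 166 = 0.631 mm/yr.
For B, 630.4 / 0.631 = 999.05 years; at 2 density bands per year that is 999.05 × 2 ≈ 1998 density bands.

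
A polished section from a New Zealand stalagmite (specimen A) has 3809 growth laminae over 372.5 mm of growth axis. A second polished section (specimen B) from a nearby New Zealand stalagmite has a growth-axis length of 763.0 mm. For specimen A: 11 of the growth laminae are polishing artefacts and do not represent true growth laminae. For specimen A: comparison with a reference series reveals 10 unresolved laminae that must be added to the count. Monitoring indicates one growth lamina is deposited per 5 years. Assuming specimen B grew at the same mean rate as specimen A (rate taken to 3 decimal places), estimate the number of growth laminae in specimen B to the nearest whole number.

Specimen A: adjusted count: 3809 − 11 + 10 = 3808 growth laminae.
Specimen A: at 5 years per growth lamina, 3808 × 5 = 19040 years.
A: 372.5 mm over 19040 years gives 372.5 / 19040 ≈ 0.020 mm/year.
For B, 763.0 / 0.020 = 38150.00 years; at 5 years per growth lamina that is 38150.00 / 5 ≈ 7630 growth laminae.

7630 growth laminae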